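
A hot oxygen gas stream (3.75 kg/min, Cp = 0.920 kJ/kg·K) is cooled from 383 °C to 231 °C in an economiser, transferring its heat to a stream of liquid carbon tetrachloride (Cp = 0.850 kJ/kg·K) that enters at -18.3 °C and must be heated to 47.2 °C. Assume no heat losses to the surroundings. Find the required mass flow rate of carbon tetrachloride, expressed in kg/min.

Heat released by hot stream: Q = 3.75 × 0.920 × (383 − 231) = 524.4 kJ/min
Energy balance on cold side (adiabatic exchanger): Q = ṁ_c·Cp_c·(T_c,out − T_c,in)
ṁ_c = 524.4 / [0.850 × (47.2 − -18.3)] = 9.4189 kg/min

ṁ_c = 9.42 kg/min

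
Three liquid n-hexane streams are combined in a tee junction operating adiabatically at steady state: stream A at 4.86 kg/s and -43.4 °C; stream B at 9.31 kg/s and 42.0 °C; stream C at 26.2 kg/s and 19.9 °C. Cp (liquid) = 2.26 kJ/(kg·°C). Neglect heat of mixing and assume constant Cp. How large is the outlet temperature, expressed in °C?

No heat crosses the boundary, so H_out = H_in.
T_out = Σ ṁᵢCp,ᵢTᵢ / Σ ṁᵢCp,ᵢ
      = 1585.3 / 91.236 = 17.376 °C

T_out = 17.4 °C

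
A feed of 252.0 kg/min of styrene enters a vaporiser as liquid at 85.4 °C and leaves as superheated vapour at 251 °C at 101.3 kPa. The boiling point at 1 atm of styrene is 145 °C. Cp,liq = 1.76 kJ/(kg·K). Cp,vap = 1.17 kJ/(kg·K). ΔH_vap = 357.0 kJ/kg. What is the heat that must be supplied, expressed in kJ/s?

Q = 2460 kJ/s

liquid 85.4→145 °C: 104.9 kJ/kg
vaporisation at 145 °C: 357 kJ/kg
vapour 145→251 °C: 124.02 kJ/kg
Δh = 104.9 + 357 + 124.02 = 585.92 kJ/kg
Q = ṁ·Δh = 252.0 kg/min × 585.92 kJ/kg = 147650 kJ/min
|Q| = 2460.8 kW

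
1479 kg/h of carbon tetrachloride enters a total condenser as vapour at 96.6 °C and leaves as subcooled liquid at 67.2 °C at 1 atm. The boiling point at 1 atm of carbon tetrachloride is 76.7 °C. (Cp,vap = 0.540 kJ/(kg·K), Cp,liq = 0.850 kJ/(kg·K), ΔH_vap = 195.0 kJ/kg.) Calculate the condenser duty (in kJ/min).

Q_c = 5270 kJ/min

vapour 96.6→76.7 °C: -10.746 kJ/kg
condensation at 76.7 °C: -195 kJ/kg
liquid 76.7→67.2 °C: -8.075 kJ/kg
Δh = -10.746 + -195 + -8.075 = -213.82 kJ/kg
Q = ṁ·Δh = 1479 kg/h × -213.82 kJ/kg = -316240 kJ/h
|Q| = 87.845 kW = 5270.7 kJ/min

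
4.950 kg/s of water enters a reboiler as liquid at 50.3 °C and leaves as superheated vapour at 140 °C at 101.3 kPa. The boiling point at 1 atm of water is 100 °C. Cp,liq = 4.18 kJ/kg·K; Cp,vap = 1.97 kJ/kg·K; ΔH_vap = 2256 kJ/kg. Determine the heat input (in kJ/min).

liquid 50.3→100 °C: 207.75 kJ/kg
vaporisation at 100 °C: 2256 kJ/kg
vapour 100→140 °C: 78.8 kJ/kg
Δh = 207.75 + 2256 + 78.8 = 2542.5 kJ/kg
Q = ṁ·Δh = 4.950 kg/s × 2542.5 kJ/kg = 12586 kJ/s
|Q| = 12586 kW = 755140 kJ/min

Q = 755000 kJ/min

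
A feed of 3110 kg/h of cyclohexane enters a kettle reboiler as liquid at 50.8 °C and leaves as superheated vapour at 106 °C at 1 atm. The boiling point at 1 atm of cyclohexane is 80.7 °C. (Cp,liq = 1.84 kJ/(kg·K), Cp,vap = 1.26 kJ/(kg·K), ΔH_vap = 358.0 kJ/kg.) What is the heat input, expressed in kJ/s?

Q = 384 kJ/s

liquid 50.8→80.7 °C: 55.016 kJ/kg
vaporisation at 80.7 °C: 358 kJ/kg
vapour 80.7→106 °C: 31.878 kJ/kg
Δh = 55.016 + 358 + 31.878 = 444.89 kJ/kg
Q = ṁ·Δh = 3110 kg/h × 444.89 kJ/kg = 1.3836e+06 kJ/h
|Q| = 384.34 kW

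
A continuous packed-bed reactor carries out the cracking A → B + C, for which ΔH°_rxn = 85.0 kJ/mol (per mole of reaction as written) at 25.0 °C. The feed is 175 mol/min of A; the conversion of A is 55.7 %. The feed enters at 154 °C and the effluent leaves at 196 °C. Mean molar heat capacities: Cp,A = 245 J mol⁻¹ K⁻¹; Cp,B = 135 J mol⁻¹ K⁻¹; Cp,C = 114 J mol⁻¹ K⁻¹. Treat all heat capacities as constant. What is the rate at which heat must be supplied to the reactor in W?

Q_in = 169000 W

Extent of reaction ξ = 0.557 × 175 = 97.475 mol/min
Reaction term: ξ·ΔH°_rxn = 97.475 × 85.0 = 8285.4 kJ/min
Sensible, feed 154→25 °C: -5530.9 kJ/min
Outlet flows (mol/min): A 77.525, B 97.475, C 97.475
Sensible, products 25→196 °C: 7398.3 kJ/min
Q = ΔH = 10153 kJ/min = 169.21 kW
Heat supplied = 169210 W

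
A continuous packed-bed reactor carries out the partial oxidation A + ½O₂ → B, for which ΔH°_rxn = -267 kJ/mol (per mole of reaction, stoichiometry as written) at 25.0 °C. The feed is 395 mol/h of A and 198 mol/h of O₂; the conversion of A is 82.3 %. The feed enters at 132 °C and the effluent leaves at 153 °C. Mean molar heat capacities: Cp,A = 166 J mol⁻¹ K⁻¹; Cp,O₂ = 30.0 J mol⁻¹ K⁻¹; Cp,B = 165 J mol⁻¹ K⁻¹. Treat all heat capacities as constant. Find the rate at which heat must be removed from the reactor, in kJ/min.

Q_out = 1430 kJ/min

Extent of reaction ξ = 0.823 × 395 = 325.08 mol/h
Reaction term: ξ·ΔH°_rxn = 325.08 × -267 = -86798 kJ/h
Sensible, feed 132→25 °C: -7651.6 kJ/h
Outlet flows (mol/h): A 69.915, O₂ 35.458, B 325.08
Sensible, products 25→153 °C: 8487.5 kJ/h
Q = ΔH = -85962 kJ/h = -23.878 kW
Heat removed = 1432.7 kJ/min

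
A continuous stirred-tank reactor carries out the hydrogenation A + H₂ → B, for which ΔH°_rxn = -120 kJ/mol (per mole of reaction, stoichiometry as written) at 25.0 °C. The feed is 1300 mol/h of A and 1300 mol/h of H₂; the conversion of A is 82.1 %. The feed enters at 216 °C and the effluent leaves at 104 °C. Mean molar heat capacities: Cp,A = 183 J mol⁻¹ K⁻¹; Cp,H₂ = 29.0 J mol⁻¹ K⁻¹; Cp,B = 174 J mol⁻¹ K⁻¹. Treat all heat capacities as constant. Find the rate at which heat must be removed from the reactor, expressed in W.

Q_out = 45000 W

Extent of reaction ξ = 0.821 × 1300 = 1067.3 mol/h
Reaction term: ξ·ΔH°_rxn = 1067.3 × -120 = -128080 kJ/h
Sensible, feed 216→25 °C: -52640 kJ/h
Outlet flows (mol/h): A 232.7, H₂ 232.7, B 1067.3
Sensible, products 25→104 °C: 18568 kJ/h
Q = ΔH = -162150 kJ/h = -45.041 kW
Heat removed = 45041 W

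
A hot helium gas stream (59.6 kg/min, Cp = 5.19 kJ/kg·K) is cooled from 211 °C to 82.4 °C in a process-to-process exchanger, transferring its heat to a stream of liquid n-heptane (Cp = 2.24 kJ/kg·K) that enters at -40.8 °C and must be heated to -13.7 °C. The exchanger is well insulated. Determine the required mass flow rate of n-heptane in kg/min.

Heat released by hot stream: Q = 59.6 × 5.19 × (211 − 82.4) = 39779 kJ/min
Energy balance on cold side (adiabatic exchanger): Q = ṁ_c·Cp_c·(T_c,out − T_c,in)
ṁ_c = 39779 / [2.24 × (-13.7 − -40.8)] = 655.3 kg/min

ṁ_c = 655 kg/min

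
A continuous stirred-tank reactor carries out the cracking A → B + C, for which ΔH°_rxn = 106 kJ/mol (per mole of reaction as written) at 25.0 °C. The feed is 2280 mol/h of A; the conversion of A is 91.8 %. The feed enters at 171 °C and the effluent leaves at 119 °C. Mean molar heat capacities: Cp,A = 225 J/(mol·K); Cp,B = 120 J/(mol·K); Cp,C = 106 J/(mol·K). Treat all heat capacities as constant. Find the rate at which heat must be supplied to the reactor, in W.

Extent of reaction ξ = 0.918 × 2280 = 2093 mol/h
Reaction term: ξ·ΔH°_rxn = 2093 × 106 = 221860 kJ/h
Sensible, feed 171→25 °C: -74898 kJ/h
Outlet flows (mol/h): A 186.96, B 2093, C 2093
Sensible, products 25→119 °C: 48419 kJ/h
Q = ΔH = 195380 kJ/h = 54.273 kW
Heat supplied = 54273 W

Q_in = 54300 W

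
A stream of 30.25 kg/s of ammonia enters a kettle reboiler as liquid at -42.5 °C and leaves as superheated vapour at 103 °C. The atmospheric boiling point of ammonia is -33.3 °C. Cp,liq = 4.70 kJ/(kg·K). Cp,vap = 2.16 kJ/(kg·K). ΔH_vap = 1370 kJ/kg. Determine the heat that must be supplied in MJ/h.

Q = 186000 MJ/h

liquid -42.5→-33.3 °C: 43.24 kJ/kg
vaporisation at -33.3 °C: 1370 kJ/kg
vapour -33.3→103 °C: 294.41 kJ/kg
Δh = 43.24 + 1370 + 294.41 = 1707.6 kJ/kg
Q = ṁ·Δh = 30.25 kg/s × 1707.6 kJ/kg = 51656 kJ/s
|Q| = 51656 kW = 185960 MJ/h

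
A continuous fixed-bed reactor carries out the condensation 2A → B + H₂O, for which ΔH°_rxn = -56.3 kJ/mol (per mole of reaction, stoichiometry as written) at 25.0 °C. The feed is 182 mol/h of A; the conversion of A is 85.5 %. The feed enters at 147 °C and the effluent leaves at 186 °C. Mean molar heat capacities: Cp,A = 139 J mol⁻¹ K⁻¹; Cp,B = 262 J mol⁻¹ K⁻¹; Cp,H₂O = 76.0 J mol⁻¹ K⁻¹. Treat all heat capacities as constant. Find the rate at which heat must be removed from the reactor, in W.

Q_out = 734 W

Extent of reaction ξ = 0.855 × 182 / 2 = 77.805 mol/h
Reaction term: ξ·ΔH°_rxn = 77.805 × -56.3 = -4380.4 kJ/h
Sensible, feed 147→25 °C: -3086.4 kJ/h
Outlet flows (mol/h): A 26.39, B 77.805, H₂O 77.805
Sensible, products 25→186 °C: 4824.6 kJ/h
Q = ΔH = -2642.2 kJ/h = -0.73395 kW
Heat removed = 733.95 W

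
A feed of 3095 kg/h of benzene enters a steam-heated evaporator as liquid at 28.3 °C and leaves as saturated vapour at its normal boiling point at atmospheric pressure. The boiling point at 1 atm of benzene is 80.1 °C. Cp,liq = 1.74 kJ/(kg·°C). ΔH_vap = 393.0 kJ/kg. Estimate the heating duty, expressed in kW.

Q = 415 kW

liquid 28.3→80.1 °C: 90.132 kJ/kg
vaporisation at 80.1 °C: 393 kJ/kg
Δh = 90.132 + 393 = 483.13 kJ/kg
Q = ṁ·Δh = 3095 kg/h × 483.13 kJ/kg = 1.4953e+06 kJ/h
|Q| = 415.36 kW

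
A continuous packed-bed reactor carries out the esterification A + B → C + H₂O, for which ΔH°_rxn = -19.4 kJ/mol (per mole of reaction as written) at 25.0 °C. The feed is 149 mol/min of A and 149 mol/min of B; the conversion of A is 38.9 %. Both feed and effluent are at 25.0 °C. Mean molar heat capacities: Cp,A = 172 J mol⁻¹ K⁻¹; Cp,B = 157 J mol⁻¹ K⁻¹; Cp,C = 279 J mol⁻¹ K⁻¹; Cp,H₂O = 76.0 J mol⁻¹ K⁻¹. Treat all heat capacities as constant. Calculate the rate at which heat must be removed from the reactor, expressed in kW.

Q_out = 18.7 kW

Extent of reaction ξ = 0.389 × 149 = 57.961 mol/min
Reaction term: ξ·ΔH°_rxn = 57.961 × -19.4 = -1124.4 kJ/min
Q = ΔH = -1124.4 kJ/min = -18.741 kW
Heat removed = 18.741 kW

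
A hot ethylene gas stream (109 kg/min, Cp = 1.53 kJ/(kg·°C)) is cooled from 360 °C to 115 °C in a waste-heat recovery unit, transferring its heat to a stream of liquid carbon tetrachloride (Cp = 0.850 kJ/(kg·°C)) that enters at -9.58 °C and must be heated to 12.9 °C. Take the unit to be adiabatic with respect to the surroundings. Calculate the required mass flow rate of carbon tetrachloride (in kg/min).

Heat released by hot stream: Q = 109 × 1.53 × (360 − 115) = 40859 kJ/min
Energy balance on cold side (adiabatic exchanger): Q = ṁ_c·Cp_c·(T_c,out − T_c,in)
ṁ_c = 40859 / [0.850 × (12.9 − -9.58)] = 2138.3 kg/min

ṁ_c = 2140 kg/min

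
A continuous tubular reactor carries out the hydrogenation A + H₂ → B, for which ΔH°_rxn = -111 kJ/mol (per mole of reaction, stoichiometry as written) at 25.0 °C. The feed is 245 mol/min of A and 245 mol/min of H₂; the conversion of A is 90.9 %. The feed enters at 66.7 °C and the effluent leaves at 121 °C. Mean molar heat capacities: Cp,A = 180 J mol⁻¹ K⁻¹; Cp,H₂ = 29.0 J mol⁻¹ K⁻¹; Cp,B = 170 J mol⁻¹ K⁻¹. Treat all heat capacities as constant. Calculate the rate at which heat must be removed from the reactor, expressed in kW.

Q_out = 380 kW

Extent of reaction ξ = 0.909 × 245 = 222.71 mol/min
Reaction term: ξ·ΔH°_rxn = 222.71 × -111 = -24720 kJ/min
Sensible, feed 66.7→25 °C: -2135.2 kJ/min
Outlet flows (mol/min): A 22.295, H₂ 22.295, B 222.71
Sensible, products 25→121 °C: 4081.9 kJ/min
Q = ΔH = -22774 kJ/min = -379.56 kW
Heat removed = 379.56 kW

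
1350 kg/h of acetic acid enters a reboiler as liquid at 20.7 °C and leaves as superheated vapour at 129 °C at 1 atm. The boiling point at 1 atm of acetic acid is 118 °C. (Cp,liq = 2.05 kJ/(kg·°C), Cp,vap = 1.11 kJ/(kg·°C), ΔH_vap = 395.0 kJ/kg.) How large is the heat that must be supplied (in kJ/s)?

Q = 228 kJ/s

liquid 20.7→118 °C: 199.46 kJ/kg
vaporisation at 118 °C: 395 kJ/kg
vapour 118→129 °C: 12.21 kJ/kg
Δh = 199.46 + 395 + 12.21 = 606.67 kJ/kg
Q = ṁ·Δh = 1350 kg/h × 606.67 kJ/kg = 819010 kJ/h
|Q| = 227.5 kW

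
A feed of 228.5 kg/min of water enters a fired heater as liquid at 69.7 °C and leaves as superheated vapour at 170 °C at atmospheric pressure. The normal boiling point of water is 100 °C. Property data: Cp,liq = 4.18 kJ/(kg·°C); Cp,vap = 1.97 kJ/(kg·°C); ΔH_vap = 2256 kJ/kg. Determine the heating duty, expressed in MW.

liquid 69.7→100 °C: 126.65 kJ/kg
vaporisation at 100 °C: 2256 kJ/kg
vapour 100→170 °C: 137.9 kJ/kg
Δh = 126.65 + 2256 + 137.9 = 2520.6 kJ/kg
Q = ṁ·Δh = 228.5 kg/min × 2520.6 kJ/kg = 575950 kJ/min
|Q| = 9599.1 kW = 9.5991 MW

Q = 9.60 MW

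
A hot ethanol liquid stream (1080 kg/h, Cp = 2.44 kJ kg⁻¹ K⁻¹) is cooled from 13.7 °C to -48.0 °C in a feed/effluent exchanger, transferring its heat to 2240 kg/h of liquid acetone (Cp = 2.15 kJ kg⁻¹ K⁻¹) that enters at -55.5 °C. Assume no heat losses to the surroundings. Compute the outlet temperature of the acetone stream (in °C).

Heat released by hot stream: Q = 1080 × 2.44 × (13.7 − -48.0) = 162590 kJ/h
Energy balance on cold side (adiabatic exchanger): Q = ṁ_c·Cp_c·(T_c,out − T_c,in)
T_c,out = -55.5 + 162590/(2240 × 2.15) = -21.739 °C

T_c,out = -21.7 °C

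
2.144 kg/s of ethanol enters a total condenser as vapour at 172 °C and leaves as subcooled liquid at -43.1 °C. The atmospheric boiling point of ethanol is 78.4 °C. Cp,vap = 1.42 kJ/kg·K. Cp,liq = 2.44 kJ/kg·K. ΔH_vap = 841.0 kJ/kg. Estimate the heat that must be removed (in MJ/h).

Q_c = 9810 MJ/h

vapour 172→78.4 °C: -132.91 kJ/kg
condensation at 78.4 °C: -841 kJ/kg
liquid 78.4→-43.1 °C: -296.46 kJ/kg
Δh = -132.91 + -841 + -296.46 = -1270.4 kJ/kg
Q = ṁ·Δh = 2.144 kg/s × -1270.4 kJ/kg = -2723.7 kJ/s
|Q| = 2723.7 kW = 9805.2 MJ/h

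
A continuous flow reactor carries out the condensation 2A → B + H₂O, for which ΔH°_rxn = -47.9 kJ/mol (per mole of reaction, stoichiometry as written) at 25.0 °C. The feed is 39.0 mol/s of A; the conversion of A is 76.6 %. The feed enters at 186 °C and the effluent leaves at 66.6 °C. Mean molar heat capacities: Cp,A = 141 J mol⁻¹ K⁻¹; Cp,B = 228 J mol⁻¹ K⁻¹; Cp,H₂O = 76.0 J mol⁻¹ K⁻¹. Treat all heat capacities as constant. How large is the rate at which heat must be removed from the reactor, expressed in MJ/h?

Q_out = 4890 MJ/h

Extent of reaction ξ = 0.766 × 39.0 / 2 = 14.937 mol/s
Reaction term: ξ·ΔH°_rxn = 14.937 × -47.9 = -715.48 kJ/s
Sensible, feed 186→25 °C: -885.34 kJ/s
Outlet flows (mol/s): A 9.126, B 14.937, H₂O 14.937
Sensible, products 25→66.6 °C: 242.43 kJ/s
Q = ΔH = -1358.4 kJ/s = -1358.4 kW
Heat removed = 4890.2 MJ/h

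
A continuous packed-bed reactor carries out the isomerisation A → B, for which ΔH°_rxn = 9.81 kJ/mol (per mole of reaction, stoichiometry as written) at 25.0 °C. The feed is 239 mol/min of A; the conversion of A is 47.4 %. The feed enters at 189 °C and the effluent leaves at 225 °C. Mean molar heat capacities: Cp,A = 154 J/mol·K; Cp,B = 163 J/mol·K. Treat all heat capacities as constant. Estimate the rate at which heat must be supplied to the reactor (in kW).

Q_in = 44.0 kW

Extent of reaction ξ = 0.474 × 239 = 113.29 mol/min
Reaction term: ξ·ΔH°_rxn = 113.29 × 9.81 = 1111.3 kJ/min
Sensible, feed 189→25 °C: -6036.2 kJ/min
Outlet flows (mol/min): A 125.71, B 113.29
Sensible, products 25→225 °C: 7565.1 kJ/min
Q = ΔH = 2640.3 kJ/min = 44.004 kW
Heat supplied = 44.004 kW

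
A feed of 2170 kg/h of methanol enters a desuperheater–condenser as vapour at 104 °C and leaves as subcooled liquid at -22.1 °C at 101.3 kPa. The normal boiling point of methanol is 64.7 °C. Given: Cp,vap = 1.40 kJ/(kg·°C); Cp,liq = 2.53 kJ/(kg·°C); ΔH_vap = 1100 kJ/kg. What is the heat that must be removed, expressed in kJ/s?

vapour 104→64.7 °C: -55.02 kJ/kg
condensation at 64.7 °C: -1100 kJ/kg
liquid 64.7→-22.1 °C: -219.6 kJ/kg
Δh = -55.02 + -1100 + -219.6 = -1374.6 kJ/kg
Q = ṁ·Δh = 2170 kg/h × -1374.6 kJ/kg = -2.9829e+06 kJ/h
|Q| = 828.59 kW

Q_c = 829 kJ/s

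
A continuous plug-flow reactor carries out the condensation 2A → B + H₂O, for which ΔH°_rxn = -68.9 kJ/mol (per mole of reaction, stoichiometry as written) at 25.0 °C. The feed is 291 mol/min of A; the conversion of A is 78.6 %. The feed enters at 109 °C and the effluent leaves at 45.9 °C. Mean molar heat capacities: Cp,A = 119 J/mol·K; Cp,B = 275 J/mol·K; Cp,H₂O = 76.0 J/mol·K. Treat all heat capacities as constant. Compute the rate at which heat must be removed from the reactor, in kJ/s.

Extent of reaction ξ = 0.786 × 291 / 2 = 114.36 mol/min
Reaction term: ξ·ΔH°_rxn = 114.36 × -68.9 = -7879.6 kJ/min
Sensible, feed 109→25 °C: -2908.8 kJ/min
Outlet flows (mol/min): A 62.274, B 114.36, H₂O 114.36
Sensible, products 25→45.9 °C: 993.84 kJ/min
Q = ΔH = -9794.6 kJ/min = -163.24 kW
Heat removed = 163.24 kJ/s

Q_out = 163 kJ/s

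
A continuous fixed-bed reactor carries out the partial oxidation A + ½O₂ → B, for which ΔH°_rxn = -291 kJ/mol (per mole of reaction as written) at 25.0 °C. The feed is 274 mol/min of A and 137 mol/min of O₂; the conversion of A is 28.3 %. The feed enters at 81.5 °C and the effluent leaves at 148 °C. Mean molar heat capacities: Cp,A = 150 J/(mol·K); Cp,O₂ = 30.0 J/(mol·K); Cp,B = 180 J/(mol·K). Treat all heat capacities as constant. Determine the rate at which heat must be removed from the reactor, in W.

Q_out = 324000 W

Extent of reaction ξ = 0.283 × 274 = 77.542 mol/min
Reaction term: ξ·ΔH°_rxn = 77.542 × -291 = -22565 kJ/min
Sensible, feed 81.5→25 °C: -2554.4 kJ/min
Outlet flows (mol/min): A 196.46, O₂ 98.229, B 77.542
Sensible, products 25→148 °C: 5703.9 kJ/min
Q = ΔH = -19415 kJ/min = -323.59 kW
Heat removed = 323590 W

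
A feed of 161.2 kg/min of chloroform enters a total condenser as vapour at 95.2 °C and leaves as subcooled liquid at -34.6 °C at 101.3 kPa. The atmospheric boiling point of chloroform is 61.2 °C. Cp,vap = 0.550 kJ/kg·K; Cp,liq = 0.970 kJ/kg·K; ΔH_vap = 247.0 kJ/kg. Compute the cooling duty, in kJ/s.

vapour 95.2→61.2 °C: -18.7 kJ/kg
condensation at 61.2 °C: -247 kJ/kg
liquid 61.2→-34.6 °C: -92.926 kJ/kg
Δh = -18.7 + -247 + -92.926 = -358.63 kJ/kg
Q = ṁ·Δh = 161.2 kg/min × -358.63 kJ/kg = -57811 kJ/min
|Q| = 963.51 kW

Q_c = 964 kJ/s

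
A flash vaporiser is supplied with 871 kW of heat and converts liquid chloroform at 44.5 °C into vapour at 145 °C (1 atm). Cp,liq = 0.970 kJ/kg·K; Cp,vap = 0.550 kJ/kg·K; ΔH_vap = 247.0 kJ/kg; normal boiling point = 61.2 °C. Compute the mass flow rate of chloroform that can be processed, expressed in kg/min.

Δh = 0.970×(61.2−44.5) + 247.0 + 0.550×(145−61.2) = 309.29 kJ/kg
Q = 871 kW = 871 kJ/s = 52260 kJ/min
ṁ = Q/Δh = 52260 / 309.29 = 168.97 kg/min

ṁ = 169 kg/min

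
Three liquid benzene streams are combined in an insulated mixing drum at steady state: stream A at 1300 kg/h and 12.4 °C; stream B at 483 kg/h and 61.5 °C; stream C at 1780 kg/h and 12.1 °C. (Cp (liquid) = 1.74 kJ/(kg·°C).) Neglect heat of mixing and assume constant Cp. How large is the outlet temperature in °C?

Energy balance with Q = 0: Σ ṁᵢCp,ᵢ(T_out − Tᵢ) = 0
T_out = Σ ṁᵢCp,ᵢTᵢ / Σ ṁᵢCp,ᵢ
      = 117210 / 6199.6 = 18.906 °C

T_out = 18.9 °C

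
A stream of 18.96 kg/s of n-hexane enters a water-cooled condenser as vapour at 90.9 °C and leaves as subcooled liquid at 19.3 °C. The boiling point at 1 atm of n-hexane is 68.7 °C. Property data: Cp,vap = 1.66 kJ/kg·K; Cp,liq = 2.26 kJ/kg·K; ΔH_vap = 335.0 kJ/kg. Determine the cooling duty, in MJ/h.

Q_c = 33000 MJ/h

vapour 90.9→68.7 °C: -36.852 kJ/kg
condensation at 68.7 °C: -335 kJ/kg
liquid 68.7→19.3 °C: -111.64 kJ/kg
Δh = -36.852 + -335 + -111.64 = -483.5 kJ/kg
Q = ṁ·Δh = 18.96 kg/s × -483.5 kJ/kg = -9167.1 kJ/s
|Q| = 9167.1 kW = 33002 MJ/h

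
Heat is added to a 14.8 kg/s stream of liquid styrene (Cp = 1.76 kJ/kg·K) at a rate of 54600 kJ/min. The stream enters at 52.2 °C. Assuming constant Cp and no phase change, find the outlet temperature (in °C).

T_out = 87.1 °C

Q = 54600 kJ/min = 910 kJ/s
ΔT = Q/(ṁ·Cp) = 910/(14.8×1.76) = 34.936 K
T_out = 52.2 + 34.936 = 87.136 °C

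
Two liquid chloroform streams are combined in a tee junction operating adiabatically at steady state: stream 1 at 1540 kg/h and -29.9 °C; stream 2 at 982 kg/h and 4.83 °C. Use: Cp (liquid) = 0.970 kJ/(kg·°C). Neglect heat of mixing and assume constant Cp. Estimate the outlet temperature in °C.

No heat crosses the boundary, so H_out = H_in.
Σ ṁᵢCp,ᵢTᵢ = 1540×0.970×-29.9 + 982×0.970×4.83 = -40064
Σ ṁᵢCp,ᵢ = 1540×0.970 + 982×0.970 = 2446.3
T_out = -40064 / 2446.3 = -16.377 °C

T_out = -16.4 °C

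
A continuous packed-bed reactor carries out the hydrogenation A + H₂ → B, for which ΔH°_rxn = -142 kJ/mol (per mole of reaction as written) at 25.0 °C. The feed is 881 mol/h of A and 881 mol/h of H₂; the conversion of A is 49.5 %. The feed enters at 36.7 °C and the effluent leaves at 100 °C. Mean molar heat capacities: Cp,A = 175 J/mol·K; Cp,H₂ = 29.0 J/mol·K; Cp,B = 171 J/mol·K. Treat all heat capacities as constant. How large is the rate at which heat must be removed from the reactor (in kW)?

Q_out = 14.3 kW

Extent of reaction ξ = 0.495 × 881 = 436.09 mol/h
Reaction term: ξ·ΔH°_rxn = 436.09 × -142 = -61925 kJ/h
Sensible, feed 36.7→25 °C: -2102.8 kJ/h
Outlet flows (mol/h): A 444.91, H₂ 444.91, B 436.09
Sensible, products 25→100 °C: 12400 kJ/h
Q = ΔH = -51628 kJ/h = -14.341 kW
Heat removed = 14.341 kW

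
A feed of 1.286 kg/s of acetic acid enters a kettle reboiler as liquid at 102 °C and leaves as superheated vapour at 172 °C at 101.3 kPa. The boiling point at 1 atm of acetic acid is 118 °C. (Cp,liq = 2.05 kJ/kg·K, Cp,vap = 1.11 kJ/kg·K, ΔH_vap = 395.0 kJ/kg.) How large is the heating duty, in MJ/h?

Q = 2260 MJ/h

liquid 102→118 °C: 32.8 kJ/kg
vaporisation at 118 °C: 395 kJ/kg
vapour 118→172 °C: 59.94 kJ/kg
Δh = 32.8 + 395 + 59.94 = 487.74 kJ/kg
Q = ṁ·Δh = 1.286 kg/s × 487.74 kJ/kg = 627.23 kJ/s
|Q| = 627.23 kW = 2258 MJ/h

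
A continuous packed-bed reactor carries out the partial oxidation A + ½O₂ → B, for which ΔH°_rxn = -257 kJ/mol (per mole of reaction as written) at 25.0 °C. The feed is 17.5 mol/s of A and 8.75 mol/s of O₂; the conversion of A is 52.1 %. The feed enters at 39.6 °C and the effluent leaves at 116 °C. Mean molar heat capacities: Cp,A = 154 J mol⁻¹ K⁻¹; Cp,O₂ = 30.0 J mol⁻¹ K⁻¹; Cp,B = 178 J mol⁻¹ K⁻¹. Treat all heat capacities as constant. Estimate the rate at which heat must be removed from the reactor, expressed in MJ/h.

Extent of reaction ξ = 0.521 × 17.5 = 9.1175 mol/s
Reaction term: ξ·ΔH°_rxn = 9.1175 × -257 = -2343.2 kJ/s
Sensible, feed 39.6→25 °C: -43.18 kJ/s
Outlet flows (mol/s): A 8.3825, O₂ 4.1913, B 9.1175
Sensible, products 25→116 °C: 276.6 kJ/s
Q = ΔH = -2109.8 kJ/s = -2109.8 kW
Heat removed = 7595.2 MJ/h

Q_out = 7600 MJ/h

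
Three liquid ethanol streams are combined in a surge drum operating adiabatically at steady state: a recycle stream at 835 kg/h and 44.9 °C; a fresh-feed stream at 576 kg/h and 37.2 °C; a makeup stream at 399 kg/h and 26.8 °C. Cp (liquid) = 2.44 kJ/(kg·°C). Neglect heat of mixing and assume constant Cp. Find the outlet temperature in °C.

Energy balance with Q = 0: Σ ṁᵢCp,ᵢ(T_out − Tᵢ) = 0
T_out = Σ ṁᵢCp,ᵢTᵢ / Σ ṁᵢCp,ᵢ
      = 169850 / 4416.4 = 38.46 °C

T_out = 38.5 °C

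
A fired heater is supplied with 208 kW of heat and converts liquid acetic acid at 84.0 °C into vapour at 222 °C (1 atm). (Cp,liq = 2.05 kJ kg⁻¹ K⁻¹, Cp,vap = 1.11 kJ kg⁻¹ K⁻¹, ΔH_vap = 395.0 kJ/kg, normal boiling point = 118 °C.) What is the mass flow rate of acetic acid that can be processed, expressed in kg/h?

ṁ = 1290 kg/h

Δh = 2.05×(118−84.0) + 395.0 + 1.11×(222−118) = 580.14 kJ/kg
Q = 208 kW = 208 kJ/s = 748800 kJ/h
ṁ = Q/Δh = 748800 / 580.14 = 1290.7 kg/h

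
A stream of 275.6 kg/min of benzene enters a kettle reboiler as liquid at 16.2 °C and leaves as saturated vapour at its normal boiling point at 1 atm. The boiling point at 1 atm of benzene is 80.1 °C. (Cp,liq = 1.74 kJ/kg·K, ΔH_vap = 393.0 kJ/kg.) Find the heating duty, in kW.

liquid 16.2→80.1 °C: 111.19 kJ/kg
vaporisation at 80.1 °C: 393 kJ/kg
Δh = 111.19 + 393 = 504.19 kJ/kg
Q = ṁ·Δh = 275.6 kg/min × 504.19 kJ/kg = 138950 kJ/min
|Q| = 2315.9 kW

Q = 2320 kW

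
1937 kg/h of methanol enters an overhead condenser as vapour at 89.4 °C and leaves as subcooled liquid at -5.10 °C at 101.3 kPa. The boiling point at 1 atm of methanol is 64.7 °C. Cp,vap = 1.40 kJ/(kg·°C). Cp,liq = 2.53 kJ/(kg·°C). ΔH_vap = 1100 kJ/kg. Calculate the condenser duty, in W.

vapour 89.4→64.7 °C: -34.58 kJ/kg
condensation at 64.7 °C: -1100 kJ/kg
liquid 64.7→-5.10 °C: -176.59 kJ/kg
Δh = -34.58 + -1100 + -176.59 = -1311.2 kJ/kg
Q = ṁ·Δh = 1937 kg/h × -1311.2 kJ/kg = -2.5397e+06 kJ/h
|Q| = 705.48 kW = 705480 W

Q_c = 705000 W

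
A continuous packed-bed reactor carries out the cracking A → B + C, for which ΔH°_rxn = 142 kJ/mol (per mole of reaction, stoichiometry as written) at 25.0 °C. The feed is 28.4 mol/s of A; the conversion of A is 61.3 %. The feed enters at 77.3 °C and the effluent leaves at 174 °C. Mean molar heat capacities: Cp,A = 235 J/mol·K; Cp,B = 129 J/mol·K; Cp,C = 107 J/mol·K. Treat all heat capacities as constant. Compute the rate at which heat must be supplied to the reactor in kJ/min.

Q_in = 187000 kJ/min

Extent of reaction ξ = 0.613 × 28.4 = 17.409 mol/s
Reaction term: ξ·ΔH°_rxn = 17.409 × 142 = 2472.1 kJ/s
Sensible, feed 77.3→25 °C: -349.05 kJ/s
Outlet flows (mol/s): A 10.991, B 17.409, C 17.409
Sensible, products 25→174 °C: 997.02 kJ/s
Q = ΔH = 3120.1 kJ/s = 3120.1 kW
Heat supplied = 187200 kJ/min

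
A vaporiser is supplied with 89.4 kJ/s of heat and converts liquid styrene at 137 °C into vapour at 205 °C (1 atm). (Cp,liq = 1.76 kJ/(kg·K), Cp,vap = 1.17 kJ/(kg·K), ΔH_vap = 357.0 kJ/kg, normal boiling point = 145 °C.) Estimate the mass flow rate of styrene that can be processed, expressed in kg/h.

Δh = 1.76×(145−137) + 357.0 + 1.17×(205−145) = 441.28 kJ/kg
Q = 89.4 kJ/s = 89.4 kJ/s = 321840 kJ/h
ṁ = Q/Δh = 321840 / 441.28 = 729.33 kg/h

ṁ = 729 kg/h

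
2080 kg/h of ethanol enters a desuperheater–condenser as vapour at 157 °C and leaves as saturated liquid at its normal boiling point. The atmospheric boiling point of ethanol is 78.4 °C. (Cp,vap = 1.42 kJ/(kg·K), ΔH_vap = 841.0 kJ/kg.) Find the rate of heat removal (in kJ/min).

vapour 157→78.4 °C: -111.61 kJ/kg
condensation at 78.4 °C: -841 kJ/kg
Δh = -111.61 + -841 = -952.61 kJ/kg
Q = ṁ·Δh = 2080 kg/h × -952.61 kJ/kg = -1.9814e+06 kJ/h
|Q| = 550.4 kW = 33024 kJ/min

Q_c = 33000 kJ/min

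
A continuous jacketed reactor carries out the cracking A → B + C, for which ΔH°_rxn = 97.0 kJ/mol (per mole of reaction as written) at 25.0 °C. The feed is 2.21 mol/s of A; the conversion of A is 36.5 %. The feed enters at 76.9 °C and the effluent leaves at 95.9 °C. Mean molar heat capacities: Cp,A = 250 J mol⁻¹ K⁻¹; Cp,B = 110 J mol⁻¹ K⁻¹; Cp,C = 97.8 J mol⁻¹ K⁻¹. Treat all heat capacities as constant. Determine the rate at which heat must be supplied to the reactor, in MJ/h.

Extent of reaction ξ = 0.365 × 2.21 = 0.80665 mol/s
Reaction term: ξ·ΔH°_rxn = 0.80665 × 97.0 = 78.245 kJ/s
Sensible, feed 76.9→25 °C: -28.675 kJ/s
Outlet flows (mol/s): A 1.4034, B 0.80665, C 0.80665
Sensible, products 25→95.9 °C: 36.759 kJ/s
Q = ΔH = 86.329 kJ/s = 86.329 kW
Heat supplied = 310.78 MJ/h

Q_in = 311 MJ/h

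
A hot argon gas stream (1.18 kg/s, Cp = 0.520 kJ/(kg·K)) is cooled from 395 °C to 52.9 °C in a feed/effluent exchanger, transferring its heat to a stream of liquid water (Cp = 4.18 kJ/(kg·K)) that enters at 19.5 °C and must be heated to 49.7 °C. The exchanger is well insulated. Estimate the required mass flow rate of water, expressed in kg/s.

Heat released by hot stream: Q = 1.18 × 0.520 × (395 − 52.9) = 209.91 kJ/s
Energy balance on cold side (adiabatic exchanger): Q = ṁ_c·Cp_c·(T_c,out − T_c,in)
ṁ_c = 209.91 / [4.18 × (49.7 − 19.5)] = 1.6629 kg/s

ṁ_c = 1.66 kg/s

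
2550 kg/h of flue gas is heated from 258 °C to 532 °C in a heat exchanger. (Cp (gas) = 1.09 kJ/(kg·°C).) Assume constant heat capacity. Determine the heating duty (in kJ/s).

Q = ṁ·Cp·ΔT = 2550 × 1.09 × (532 − 258) = 761580 kJ/h
Converting: 761580 / 3600 s = 211.55 kW

Q = 212 kJ/s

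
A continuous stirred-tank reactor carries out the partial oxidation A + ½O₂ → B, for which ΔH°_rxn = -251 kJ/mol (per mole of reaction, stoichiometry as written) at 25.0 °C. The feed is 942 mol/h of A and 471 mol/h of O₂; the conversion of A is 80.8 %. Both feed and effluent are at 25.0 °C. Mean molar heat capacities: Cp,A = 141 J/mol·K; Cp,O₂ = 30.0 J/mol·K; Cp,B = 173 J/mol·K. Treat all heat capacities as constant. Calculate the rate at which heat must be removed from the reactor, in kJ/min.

Extent of reaction ξ = 0.808 × 942 = 761.14 mol/h
Reaction term: ξ·ΔH°_rxn = 761.14 × -251 = -191050 kJ/h
Q = ΔH = -191050 kJ/h = -53.068 kW
Heat removed = 3184.1 kJ/min

Q_out = 3180 kJ/min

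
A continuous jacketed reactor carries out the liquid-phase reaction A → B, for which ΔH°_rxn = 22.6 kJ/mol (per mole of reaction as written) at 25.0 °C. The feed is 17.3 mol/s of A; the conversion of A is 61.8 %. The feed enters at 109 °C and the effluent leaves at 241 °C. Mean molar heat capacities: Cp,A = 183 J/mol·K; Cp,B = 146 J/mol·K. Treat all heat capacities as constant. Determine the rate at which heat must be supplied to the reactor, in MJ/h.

Extent of reaction ξ = 0.618 × 17.3 = 10.691 mol/s
Reaction term: ξ·ΔH°_rxn = 10.691 × 22.6 = 241.63 kJ/s
Sensible, feed 109→25 °C: -265.94 kJ/s
Outlet flows (mol/s): A 6.6086, B 10.691
Sensible, products 25→241 °C: 598.39 kJ/s
Q = ΔH = 574.08 kJ/s = 574.08 kW
Heat supplied = 2066.7 MJ/h

Q_in = 2070 MJ/h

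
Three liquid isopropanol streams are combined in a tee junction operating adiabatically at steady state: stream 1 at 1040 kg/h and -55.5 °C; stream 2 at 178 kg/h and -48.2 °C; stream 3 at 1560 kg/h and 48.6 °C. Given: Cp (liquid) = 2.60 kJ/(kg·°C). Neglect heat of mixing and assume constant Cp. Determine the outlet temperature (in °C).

T_out = 3.43 °C

No heat crosses the boundary, so H_out = H_in.
Σ ṁᵢCp,ᵢTᵢ = 1040×2.60×-55.5 + 178×2.60×-48.2 + 1560×2.60×48.6 = 24743
Σ ṁᵢCp,ᵢ = 1040×2.60 + 178×2.60 + 1560×2.60 = 7222.8
T_out = 24743 / 7222.8 = 3.4256 °C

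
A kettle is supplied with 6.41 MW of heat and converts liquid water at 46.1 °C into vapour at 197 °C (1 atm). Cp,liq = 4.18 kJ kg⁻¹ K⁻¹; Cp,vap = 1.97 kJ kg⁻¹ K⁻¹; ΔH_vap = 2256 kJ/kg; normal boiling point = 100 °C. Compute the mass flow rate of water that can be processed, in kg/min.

ṁ = 144 kg/min

Δh = 4.18×(100−46.1) + 2256 + 1.97×(197−100) = 2672.4 kJ/kg
Q = 6.41 MW = 6410 kJ/s = 384600 kJ/min
ṁ = Q/Δh = 384600 / 2672.4 = 143.92 kg/min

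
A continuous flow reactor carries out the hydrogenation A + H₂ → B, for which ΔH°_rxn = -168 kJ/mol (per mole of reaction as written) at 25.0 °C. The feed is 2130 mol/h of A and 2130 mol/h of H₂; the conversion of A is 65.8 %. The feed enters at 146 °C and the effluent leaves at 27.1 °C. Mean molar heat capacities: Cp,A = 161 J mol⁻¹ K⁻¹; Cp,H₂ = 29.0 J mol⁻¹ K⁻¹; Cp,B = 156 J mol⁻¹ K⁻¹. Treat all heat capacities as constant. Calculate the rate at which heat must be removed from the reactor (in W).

Extent of reaction ξ = 0.658 × 2130 = 1401.5 mol/h
Reaction term: ξ·ΔH°_rxn = 1401.5 × -168 = -235460 kJ/h
Sensible, feed 146→25 °C: -48969 kJ/h
Outlet flows (mol/h): A 728.46, H₂ 728.46, B 1401.5
Sensible, products 25→27.1 °C: 749.8 kJ/h
Q = ΔH = -283680 kJ/h = -78.799 kW
Heat removed = 78799 W

Q_out = 78800 W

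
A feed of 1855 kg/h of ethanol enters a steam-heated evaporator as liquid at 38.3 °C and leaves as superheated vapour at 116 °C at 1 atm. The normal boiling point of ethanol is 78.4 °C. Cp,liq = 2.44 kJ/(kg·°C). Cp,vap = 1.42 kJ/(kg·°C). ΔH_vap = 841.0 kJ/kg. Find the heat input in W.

liquid 38.3→78.4 °C: 97.844 kJ/kg
vaporisation at 78.4 °C: 841 kJ/kg
vapour 78.4→116 °C: 53.392 kJ/kg
Δh = 97.844 + 841 + 53.392 = 992.24 kJ/kg
Q = ṁ·Δh = 1855 kg/h × 992.24 kJ/kg = 1.8406e+06 kJ/h
|Q| = 511.28 kW = 511280 W

Q = 511000 W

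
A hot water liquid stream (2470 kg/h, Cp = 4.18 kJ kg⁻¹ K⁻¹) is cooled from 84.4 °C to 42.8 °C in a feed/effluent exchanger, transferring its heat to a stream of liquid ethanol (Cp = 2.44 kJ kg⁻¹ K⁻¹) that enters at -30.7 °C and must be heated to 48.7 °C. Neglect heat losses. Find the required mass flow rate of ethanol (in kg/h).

Heat released by hot stream: Q = 2470 × 4.18 × (84.4 − 42.8) = 429500 kJ/h
Energy balance on cold side (adiabatic exchanger): Q = ṁ_c·Cp_c·(T_c,out − T_c,in)
ṁ_c = 429500 / [2.44 × (48.7 − -30.7)] = 2217 kg/h

ṁ_c = 2220 kg/h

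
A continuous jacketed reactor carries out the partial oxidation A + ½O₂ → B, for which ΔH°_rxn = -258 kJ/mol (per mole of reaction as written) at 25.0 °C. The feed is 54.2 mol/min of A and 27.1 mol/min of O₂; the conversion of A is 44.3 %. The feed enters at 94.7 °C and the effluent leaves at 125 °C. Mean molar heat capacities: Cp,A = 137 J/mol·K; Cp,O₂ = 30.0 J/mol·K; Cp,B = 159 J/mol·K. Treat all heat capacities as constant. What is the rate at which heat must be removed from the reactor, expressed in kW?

Q_out = 98.8 kW

Extent of reaction ξ = 0.443 × 54.2 = 24.011 mol/min
Reaction term: ξ·ΔH°_rxn = 24.011 × -258 = -6194.7 kJ/min
Sensible, feed 94.7→25 °C: -574.22 kJ/min
Outlet flows (mol/min): A 30.189, O₂ 15.095, B 24.011
Sensible, products 25→125 °C: 840.65 kJ/min
Q = ΔH = -5928.3 kJ/min = -98.805 kW
Heat removed = 98.805 kW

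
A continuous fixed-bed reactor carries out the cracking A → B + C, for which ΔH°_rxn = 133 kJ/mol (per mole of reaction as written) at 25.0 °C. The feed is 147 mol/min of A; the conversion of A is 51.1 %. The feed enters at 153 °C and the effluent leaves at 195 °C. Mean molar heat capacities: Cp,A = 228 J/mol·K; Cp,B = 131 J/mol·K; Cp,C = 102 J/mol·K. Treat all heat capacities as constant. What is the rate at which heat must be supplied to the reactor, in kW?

Q_in = 191 kW

Extent of reaction ξ = 0.511 × 147 = 75.117 mol/min
Reaction term: ξ·ΔH°_rxn = 75.117 × 133 = 9990.6 kJ/min
Sensible, feed 153→25 °C: -4290 kJ/min
Outlet flows (mol/min): A 71.883, B 75.117, C 75.117
Sensible, products 25→195 °C: 5761.6 kJ/min
Q = ΔH = 11462 kJ/min = 191.03 kW
Heat supplied = 191.03 kW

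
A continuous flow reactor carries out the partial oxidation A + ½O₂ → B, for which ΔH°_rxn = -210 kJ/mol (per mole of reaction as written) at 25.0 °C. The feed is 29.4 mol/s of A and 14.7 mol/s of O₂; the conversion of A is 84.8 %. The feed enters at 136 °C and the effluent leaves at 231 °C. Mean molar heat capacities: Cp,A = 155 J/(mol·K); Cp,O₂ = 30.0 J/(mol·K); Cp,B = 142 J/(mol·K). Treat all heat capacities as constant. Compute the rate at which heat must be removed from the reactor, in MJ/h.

Extent of reaction ξ = 0.848 × 29.4 = 24.931 mol/s
Reaction term: ξ·ΔH°_rxn = 24.931 × -210 = -5235.6 kJ/s
Sensible, feed 136→25 °C: -554.78 kJ/s
Outlet flows (mol/s): A 4.4688, O₂ 2.2344, B 24.931
Sensible, products 25→231 °C: 885.78 kJ/s
Q = ΔH = -4904.5 kJ/s = -4904.5 kW
Heat removed = 17656 MJ/h

Q_out = 17700 MJ/h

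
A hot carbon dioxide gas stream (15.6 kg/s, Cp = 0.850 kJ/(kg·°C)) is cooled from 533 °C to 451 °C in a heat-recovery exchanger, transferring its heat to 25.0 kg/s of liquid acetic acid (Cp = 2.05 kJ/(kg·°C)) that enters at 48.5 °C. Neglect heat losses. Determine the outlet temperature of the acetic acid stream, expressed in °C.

T_c,out = 69.7 °C

Heat released by hot stream: Q = 15.6 × 0.850 × (533 − 451) = 1087.3 kJ/s
Energy balance on cold side (adiabatic exchanger): Q = ṁ_c·Cp_c·(T_c,out − T_c,in)
T_c,out = 48.5 + 1087.3/(25.0 × 2.05) = 69.716 °C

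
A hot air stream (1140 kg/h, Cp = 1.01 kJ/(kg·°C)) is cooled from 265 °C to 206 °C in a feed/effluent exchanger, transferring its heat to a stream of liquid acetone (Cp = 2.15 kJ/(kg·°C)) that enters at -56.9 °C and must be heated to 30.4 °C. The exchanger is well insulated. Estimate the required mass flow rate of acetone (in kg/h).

ṁ_c = 362 kg/h

Heat released by hot stream: Q = 1140 × 1.01 × (265 − 206) = 67933 kJ/h
Energy balance on cold side (adiabatic exchanger): Q = ṁ_c·Cp_c·(T_c,out − T_c,in)
ṁ_c = 67933 / [2.15 × (30.4 − -56.9)] = 361.93 kg/h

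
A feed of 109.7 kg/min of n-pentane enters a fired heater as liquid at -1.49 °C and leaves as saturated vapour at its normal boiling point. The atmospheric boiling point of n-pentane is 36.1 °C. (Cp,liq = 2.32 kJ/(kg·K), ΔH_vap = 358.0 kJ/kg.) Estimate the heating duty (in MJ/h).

liquid -1.49→36.1 °C: 87.209 kJ/kg
vaporisation at 36.1 °C: 358 kJ/kg
Δh = 87.209 + 358 = 445.21 kJ/kg
Q = ṁ·Δh = 109.7 kg/min × 445.21 kJ/kg = 48839 kJ/min
|Q| = 813.99 kW = 2930.4 MJ/h

Q = 2930 MJ/h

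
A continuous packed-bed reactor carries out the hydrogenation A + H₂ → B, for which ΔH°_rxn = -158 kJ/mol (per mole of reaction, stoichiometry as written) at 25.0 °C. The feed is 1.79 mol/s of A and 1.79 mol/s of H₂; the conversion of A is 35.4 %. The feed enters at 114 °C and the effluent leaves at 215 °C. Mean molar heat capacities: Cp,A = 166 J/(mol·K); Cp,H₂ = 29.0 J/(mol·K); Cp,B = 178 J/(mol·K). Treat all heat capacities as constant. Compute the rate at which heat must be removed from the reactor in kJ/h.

Q_out = 241000 kJ/h

Extent of reaction ξ = 0.354 × 1.79 = 0.63366 mol/s
Reaction term: ξ·ΔH°_rxn = 0.63366 × -158 = -100.12 kJ/s
Sensible, feed 114→25 °C: -31.065 kJ/s
Outlet flows (mol/s): A 1.1563, H₂ 1.1563, B 0.63366
Sensible, products 25→215 °C: 64.273 kJ/s
Q = ΔH = -66.911 kJ/s = -66.911 kW
Heat removed = 240880 kJ/h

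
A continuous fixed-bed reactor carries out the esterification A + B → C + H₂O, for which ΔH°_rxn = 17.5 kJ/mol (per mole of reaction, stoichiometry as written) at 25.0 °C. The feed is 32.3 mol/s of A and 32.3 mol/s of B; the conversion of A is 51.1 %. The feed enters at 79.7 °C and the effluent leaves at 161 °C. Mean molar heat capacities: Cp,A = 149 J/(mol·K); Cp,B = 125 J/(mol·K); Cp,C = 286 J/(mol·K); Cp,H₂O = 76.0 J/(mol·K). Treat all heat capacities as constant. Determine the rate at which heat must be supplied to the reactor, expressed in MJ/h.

Extent of reaction ξ = 0.511 × 32.3 = 16.505 mol/s
Reaction term: ξ·ΔH°_rxn = 16.505 × 17.5 = 288.84 kJ/s
Sensible, feed 79.7→25 °C: -484.11 kJ/s
Outlet flows (mol/s): A 15.795, B 15.795, C 16.505, H₂O 16.505
Sensible, products 25→161 °C: 1401.2 kJ/s
Q = ΔH = 1205.9 kJ/s = 1205.9 kW
Heat supplied = 4341.2 MJ/h

Q_in = 4340 MJ/h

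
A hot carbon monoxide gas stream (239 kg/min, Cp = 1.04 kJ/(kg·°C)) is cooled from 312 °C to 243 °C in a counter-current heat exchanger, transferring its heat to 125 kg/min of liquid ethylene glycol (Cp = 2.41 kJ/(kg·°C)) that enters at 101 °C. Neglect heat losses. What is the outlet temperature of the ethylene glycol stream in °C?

Heat released by hot stream: Q = 239 × 1.04 × (312 − 243) = 17151 kJ/min
Energy balance on cold side (adiabatic exchanger): Q = ṁ_c·Cp_c·(T_c,out − T_c,in)
T_c,out = 101 + 17151/(125 × 2.41) = 157.93 °C

T_c,out = 158 °C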